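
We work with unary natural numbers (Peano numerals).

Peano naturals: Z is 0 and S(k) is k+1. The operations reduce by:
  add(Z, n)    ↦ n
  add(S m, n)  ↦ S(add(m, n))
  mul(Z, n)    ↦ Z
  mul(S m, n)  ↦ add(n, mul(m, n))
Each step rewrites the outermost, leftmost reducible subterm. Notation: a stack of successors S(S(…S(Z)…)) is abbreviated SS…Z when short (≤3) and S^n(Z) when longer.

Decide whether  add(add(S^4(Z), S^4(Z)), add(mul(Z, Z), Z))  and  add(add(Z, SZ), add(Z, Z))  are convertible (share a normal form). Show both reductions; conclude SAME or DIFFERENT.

Term A:
  start: add(add(S^4(Z), S^4(Z)), add(mul(Z, Z), Z))
  step 1: add(S(add(SSSZ, S^4(Z))), add(mul(Z, Z), Z))
  step 2: S(add(add(SSSZ, S^4(Z)), add(mul(Z, Z), Z)))
  step 3: S(add(S(add(SSZ, S^4(Z))), add(mul(Z, Z), Z)))
  step 4: S(S(add(add(SSZ, S^4(Z)), add(mul(Z, Z), Z))))
  step 5: S(S(add(S(add(SZ, S^4(Z))), add(mul(Z, Z), Z))))
  step 6: S(S(S(add(add(SZ, S^4(Z)), add(mul(Z, Z), Z)))))
  step 7: S(S(S(add(S(add(Z, S^4(Z))), add(mul(Z, Z), Z)))))
  step 8: S(S(S(S(add(add(Z, S^4(Z)), add(mul(Z, Z), Z))))))
  step 9: S(S(S(S(add(S^4(Z), add(mul(Z, Z), Z))))))
  step 10: S(S(S(S(S(add(SSSZ, add(mul(Z, Z), Z)))))))
  step 11: S(S(S(S(S(S(add(SSZ, add(mul(Z, Z), Z))))))))
  step 12: S(S(S(S(S(S(S(add(SZ, add(mul(Z, Z), Z)))))))))
  step 13: S(S(S(S(S(S(S(S(add(Z, add(mul(Z, Z), Z))))))))))
  step 14: S(S(S(S(S(S(S(S(add(mul(Z, Z), Z)))))))))
  step 15: S(S(S(S(S(S(S(S(add(Z, Z)))))))))
  step 16: S^8(Z)

Term B:
  start: add(add(Z, SZ), add(Z, Z))
  step 1: add(SZ, add(Z, Z))
  step 2: S(add(Z, add(Z, Z)))
  step 3: S(add(Z, Z))
  step 4: SZ

Answer: DIFFERENT — A ⇓ S^8(Z), B ⇓ SZ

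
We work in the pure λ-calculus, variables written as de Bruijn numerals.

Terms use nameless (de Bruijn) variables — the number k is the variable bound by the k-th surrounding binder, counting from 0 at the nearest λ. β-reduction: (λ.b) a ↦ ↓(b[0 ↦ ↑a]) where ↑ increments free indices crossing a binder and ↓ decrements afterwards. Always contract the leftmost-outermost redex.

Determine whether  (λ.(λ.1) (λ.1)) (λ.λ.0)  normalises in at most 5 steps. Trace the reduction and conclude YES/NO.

Answer: YES — reaches normal form λ.λ.0 in 2 ≤ 5 steps

Reduction:
  start: (λ.(λ.1) (λ.1)) (λ.λ.0)
  step 1: (λ.λ.λ.0) (λ.λ.λ.0)
  step 2: λ.λ.0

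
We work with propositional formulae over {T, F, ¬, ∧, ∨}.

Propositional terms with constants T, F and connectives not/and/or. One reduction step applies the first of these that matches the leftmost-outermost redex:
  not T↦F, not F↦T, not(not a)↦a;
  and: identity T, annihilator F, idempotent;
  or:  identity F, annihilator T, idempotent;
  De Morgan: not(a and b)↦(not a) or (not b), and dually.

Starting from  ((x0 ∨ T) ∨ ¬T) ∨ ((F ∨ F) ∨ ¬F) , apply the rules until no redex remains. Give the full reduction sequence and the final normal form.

Answer: normal form = T  (in 3 steps)

Derivation:
  start: ((x0 ∨ T) ∨ ¬T) ∨ ((F ∨ F) ∨ ¬F)
  →1  (T ∨ ¬T) ∨ ((F ∨ F) ∨ ¬F)
  →2  T ∨ ((F ∨ F) ∨ ¬F)
  →3  T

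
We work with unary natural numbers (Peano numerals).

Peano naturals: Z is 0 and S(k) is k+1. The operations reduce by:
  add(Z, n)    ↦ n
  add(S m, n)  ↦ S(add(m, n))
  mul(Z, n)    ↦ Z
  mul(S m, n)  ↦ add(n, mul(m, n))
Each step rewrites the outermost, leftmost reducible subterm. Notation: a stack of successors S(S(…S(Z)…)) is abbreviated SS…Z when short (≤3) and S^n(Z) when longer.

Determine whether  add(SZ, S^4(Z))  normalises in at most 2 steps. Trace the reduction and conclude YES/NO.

  start: add(SZ, S^4(Z))
  step 1: S(add(Z, S^4(Z)))
  step 2: S^5(Z)

Answer: YES — reaches normal form S^5(Z) in 2 ≤ 2 steps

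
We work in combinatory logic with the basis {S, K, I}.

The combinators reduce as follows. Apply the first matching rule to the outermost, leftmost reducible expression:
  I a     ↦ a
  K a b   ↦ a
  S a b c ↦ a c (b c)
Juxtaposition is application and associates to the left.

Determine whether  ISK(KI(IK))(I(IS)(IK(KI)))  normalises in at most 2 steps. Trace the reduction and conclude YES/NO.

Answer: NO — after 2 steps the term is K(I(IS)(IK(KI)))(KI(IK)(I(IS)(IK(KI)))), not yet normal

Working:
  start: ISK(KI(IK))(I(IS)(IK(KI)))
  step 1: SK(KI(IK))(I(IS)(IK(KI)))
  step 2: K(I(IS)(IK(KI)))(KI(IK)(I(IS)(IK(KI))))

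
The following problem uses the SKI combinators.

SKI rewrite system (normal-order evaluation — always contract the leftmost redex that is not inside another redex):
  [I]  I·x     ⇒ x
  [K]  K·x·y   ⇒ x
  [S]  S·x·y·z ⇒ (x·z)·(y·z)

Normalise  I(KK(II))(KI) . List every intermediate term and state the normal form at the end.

  start: I(KK(II))(KI)
  →1  KK(II)(KI)
  →2  K(KI)

Answer: normal form = K(KI)  (in 2 steps)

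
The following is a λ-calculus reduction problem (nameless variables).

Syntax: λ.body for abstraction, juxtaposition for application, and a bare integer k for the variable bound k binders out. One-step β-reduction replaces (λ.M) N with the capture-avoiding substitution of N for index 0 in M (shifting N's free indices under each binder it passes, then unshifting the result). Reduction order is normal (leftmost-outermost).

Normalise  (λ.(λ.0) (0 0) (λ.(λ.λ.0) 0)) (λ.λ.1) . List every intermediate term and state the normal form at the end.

Answer: normal form = λ.λ.1  (in 4 steps)

Derivation:
  start: (λ.(λ.0) (0 0) (λ.(λ.λ.0) 0)) (λ.λ.1)
  [1] (λ.0) ((λ.λ.1) (λ.λ.1)) (λ.(λ.λ.0) 0)
  [2] (λ.λ.1) (λ.λ.1) (λ.(λ.λ.0) 0)
  [3] (λ.λ.λ.1) (λ.(λ.λ.0) 0)
  [4] λ.λ.1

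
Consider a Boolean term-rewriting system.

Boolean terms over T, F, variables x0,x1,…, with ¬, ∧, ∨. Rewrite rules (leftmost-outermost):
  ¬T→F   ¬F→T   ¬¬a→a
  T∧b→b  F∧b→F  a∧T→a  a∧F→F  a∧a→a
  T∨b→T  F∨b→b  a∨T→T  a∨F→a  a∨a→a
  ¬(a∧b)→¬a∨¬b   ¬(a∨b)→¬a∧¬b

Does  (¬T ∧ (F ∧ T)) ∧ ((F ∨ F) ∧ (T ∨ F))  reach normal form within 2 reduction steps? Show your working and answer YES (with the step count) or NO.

  start: (¬T ∧ (F ∧ T)) ∧ ((F ∨ F) ∧ (T ∨ F))
  →1  (F ∧ (F ∧ T)) ∧ ((F ∨ F) ∧ (T ∨ F))
  →2  F ∧ ((F ∨ F) ∧ (T ∨ F))

Answer: NO — after 2 steps the term is F ∧ ((F ∨ F) ∧ (T ∨ F)), not yet normal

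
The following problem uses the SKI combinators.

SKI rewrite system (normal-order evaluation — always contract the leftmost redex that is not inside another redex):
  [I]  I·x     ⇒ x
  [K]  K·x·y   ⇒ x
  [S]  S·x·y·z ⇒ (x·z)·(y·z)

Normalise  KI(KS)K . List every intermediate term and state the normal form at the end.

  start: KI(KS)K
  step 1: IK
  step 2: K

Answer: normal form = K  (in 2 steps)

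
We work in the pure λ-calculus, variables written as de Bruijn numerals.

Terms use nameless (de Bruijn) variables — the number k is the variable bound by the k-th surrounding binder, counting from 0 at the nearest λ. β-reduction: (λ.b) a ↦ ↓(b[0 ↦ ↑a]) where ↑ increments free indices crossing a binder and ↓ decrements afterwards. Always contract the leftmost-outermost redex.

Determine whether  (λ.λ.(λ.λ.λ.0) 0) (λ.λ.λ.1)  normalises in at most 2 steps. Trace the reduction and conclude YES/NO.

Answer: YES — reaches normal form λ.λ.λ.0 in 2 ≤ 2 steps

Working:
  start: (λ.λ.(λ.λ.λ.0) 0) (λ.λ.λ.1)
  step 1: λ.(λ.λ.λ.0) 0
  step 2: λ.λ.λ.0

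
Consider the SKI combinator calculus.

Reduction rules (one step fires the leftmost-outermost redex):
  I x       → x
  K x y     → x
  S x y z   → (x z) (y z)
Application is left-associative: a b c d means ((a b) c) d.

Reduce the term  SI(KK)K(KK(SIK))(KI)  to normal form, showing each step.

Answer: normal form = K(KI)  (in 4 steps)

Working:
  start: SI(KK)K(KK(SIK))(KI)
  step 1: IK(KKK)(KK(SIK))(KI)
  step 2: K(KKK)(KK(SIK))(KI)
  step 3: KKK(KI)
  step 4: K(KI)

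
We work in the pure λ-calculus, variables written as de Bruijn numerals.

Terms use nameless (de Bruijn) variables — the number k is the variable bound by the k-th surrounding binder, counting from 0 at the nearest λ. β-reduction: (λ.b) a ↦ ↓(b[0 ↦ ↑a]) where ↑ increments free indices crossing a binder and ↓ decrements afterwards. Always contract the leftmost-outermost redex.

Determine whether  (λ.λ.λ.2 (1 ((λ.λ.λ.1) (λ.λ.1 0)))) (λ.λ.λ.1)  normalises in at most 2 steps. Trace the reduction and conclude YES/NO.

  start: (λ.λ.λ.2 (1 ((λ.λ.λ.1) (λ.λ.1 0)))) (λ.λ.λ.1)
  step 1: λ.λ.(λ.λ.λ.1) (1 ((λ.λ.λ.1) (λ.λ.1 0)))
  step 2: λ.λ.λ.λ.1

Answer: YES — reaches normal form λ.λ.λ.λ.1 in 2 ≤ 2 steps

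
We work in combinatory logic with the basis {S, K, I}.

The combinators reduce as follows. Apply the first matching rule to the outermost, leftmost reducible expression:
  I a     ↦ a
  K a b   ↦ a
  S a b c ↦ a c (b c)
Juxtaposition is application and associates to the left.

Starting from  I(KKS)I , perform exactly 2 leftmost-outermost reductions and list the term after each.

  start: I(KKS)I
  [1] KKSI
  [2] KI

Answer: after 2 steps: KI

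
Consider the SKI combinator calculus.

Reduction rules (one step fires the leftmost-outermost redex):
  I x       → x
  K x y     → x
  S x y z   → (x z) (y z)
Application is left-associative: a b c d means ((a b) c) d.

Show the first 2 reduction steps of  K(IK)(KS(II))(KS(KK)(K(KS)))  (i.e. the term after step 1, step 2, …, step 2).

  start: K(IK)(KS(II))(KS(KK)(K(KS)))
  [1] IK(KS(KK)(K(KS)))
  [2] K(KS(KK)(K(KS)))

Answer: after 2 steps: K(KS(KK)(K(KS)))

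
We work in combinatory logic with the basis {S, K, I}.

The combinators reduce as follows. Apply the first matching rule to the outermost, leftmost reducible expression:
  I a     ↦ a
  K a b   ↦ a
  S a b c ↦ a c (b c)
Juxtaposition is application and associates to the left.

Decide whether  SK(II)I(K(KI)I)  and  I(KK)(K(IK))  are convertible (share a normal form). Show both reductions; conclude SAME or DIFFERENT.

Answer: DIFFERENT — A ⇓ KI, B ⇓ K

Reduction:
Term A:
  start: SK(II)I(K(KI)I)
  [1] KI(III)(K(KI)I)
  [2] I(K(KI)I)
  [3] K(KI)I
  [4] KI

Term B:
  start: I(KK)(K(IK))
  [1] KK(K(IK))
  [2] K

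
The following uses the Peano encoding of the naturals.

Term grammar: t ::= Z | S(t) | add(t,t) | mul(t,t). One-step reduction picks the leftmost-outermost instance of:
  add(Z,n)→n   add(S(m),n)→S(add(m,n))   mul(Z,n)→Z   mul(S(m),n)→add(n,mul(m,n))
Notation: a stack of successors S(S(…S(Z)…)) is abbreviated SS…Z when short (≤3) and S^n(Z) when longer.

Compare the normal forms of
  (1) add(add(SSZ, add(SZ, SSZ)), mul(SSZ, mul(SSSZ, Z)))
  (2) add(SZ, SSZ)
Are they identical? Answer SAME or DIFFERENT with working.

Term A:
  start: add(add(SSZ, add(SZ, SSZ)), mul(SSZ, mul(SSSZ, Z)))
  [1] add(S(add(SZ, add(SZ, SSZ))), mul(SSZ, mul(SSSZ, Z)))
  [2] S(add(add(SZ, add(SZ, SSZ)), mul(SSZ, mul(SSSZ, Z))))
  [3] S(add(S(add(Z, add(SZ, SSZ))), mul(SSZ, mul(SSSZ, Z))))
  [4] S(S(add(add(Z, add(SZ, SSZ)), mul(SSZ, mul(SSSZ, Z)))))
  [5] S(S(add(add(SZ, SSZ), mul(SSZ, mul(SSSZ, Z)))))
  [6] S(S(add(S(add(Z, SSZ)), mul(SSZ, mul(SSSZ, Z)))))
  [7] S(S(S(add(add(Z, SSZ), mul(SSZ, mul(SSSZ, Z))))))
  [8] S(S(S(add(SSZ, mul(SSZ, mul(SSSZ, Z))))))
  [9] S(S(S(S(add(SZ, mul(SSZ, mul(SSSZ, Z)))))))
  [10] S(S(S(S(S(add(Z, mul(SSZ, mul(SSSZ, Z))))))))
  [11] S(S(S(S(S(mul(SSZ, mul(SSSZ, Z)))))))
  [12] S(S(S(S(S(add(mul(SSSZ, Z), mul(SZ, mul(SSSZ, Z))))))))
  [13] S(S(S(S(S(add(add(Z, mul(SSZ, Z)), mul(SZ, mul(SSSZ, Z))))))))
  [14] S(S(S(S(S(add(mul(SSZ, Z), mul(SZ, mul(SSSZ, Z))))))))
  [15] S(S(S(S(S(add(add(Z, mul(SZ, Z)), mul(SZ, mul(SSSZ, Z))))))))
  [16] S(S(S(S(S(add(mul(SZ, Z), mul(SZ, mul(SSSZ, Z))))))))
  [17] S(S(S(S(S(add(add(Z, mul(Z, Z)), mul(SZ, mul(SSSZ, Z))))))))
  [18] S(S(S(S(S(add(mul(Z, Z), mul(SZ, mul(SSSZ, Z))))))))
  [19] S(S(S(S(S(add(Z, mul(SZ, mul(SSSZ, Z))))))))
  [20] S(S(S(S(S(mul(SZ, mul(SSSZ, Z)))))))
  [21] S(S(S(S(S(add(mul(SSSZ, Z), mul(Z, mul(SSSZ, Z))))))))
  [22] S(S(S(S(S(add(add(Z, mul(SSZ, Z)), mul(Z, mul(SSSZ, Z))))))))
  [23] S(S(S(S(S(add(mul(SSZ, Z), mul(Z, mul(SSSZ, Z))))))))
  [24] S(S(S(S(S(add(add(Z, mul(SZ, Z)), mul(Z, mul(SSSZ, Z))))))))
  [25] S(S(S(S(S(add(mul(SZ, Z), mul(Z, mul(SSSZ, Z))))))))
  [26] S(S(S(S(S(add(add(Z, mul(Z, Z)), mul(Z, mul(SSSZ, Z))))))))
  [27] S(S(S(S(S(add(mul(Z, Z), mul(Z, mul(SSSZ, Z))))))))
  [28] S(S(S(S(S(add(Z, mul(Z, mul(SSSZ, Z))))))))
  [29] S(S(S(S(S(mul(Z, mul(SSSZ, Z)))))))
  [30] S^5(Z)

Term B:
  start: add(SZ, SSZ)
  [1] S(add(Z, SSZ))
  [2] SSSZ

Answer: DIFFERENT — A ⇓ S^5(Z), B ⇓ SSSZ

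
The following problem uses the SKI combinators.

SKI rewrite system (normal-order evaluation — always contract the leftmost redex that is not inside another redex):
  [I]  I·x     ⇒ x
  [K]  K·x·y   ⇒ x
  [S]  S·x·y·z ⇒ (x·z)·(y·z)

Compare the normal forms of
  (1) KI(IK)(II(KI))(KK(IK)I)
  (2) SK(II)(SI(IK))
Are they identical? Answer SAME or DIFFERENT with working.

Term A:
  start: KI(IK)(II(KI))(KK(IK)I)
  step 1: I(II(KI))(KK(IK)I)
  step 2: II(KI)(KK(IK)I)
  step 3: I(KI)(KK(IK)I)
  step 4: KI(KK(IK)I)
  step 5: I

Term B:
  start: SK(II)(SI(IK))
  step 1: K(SI(IK))(II(SI(IK)))
  step 2: SI(IK)
  step 3: SIK

Answer: DIFFERENT — A ⇓ I, B ⇓ SIK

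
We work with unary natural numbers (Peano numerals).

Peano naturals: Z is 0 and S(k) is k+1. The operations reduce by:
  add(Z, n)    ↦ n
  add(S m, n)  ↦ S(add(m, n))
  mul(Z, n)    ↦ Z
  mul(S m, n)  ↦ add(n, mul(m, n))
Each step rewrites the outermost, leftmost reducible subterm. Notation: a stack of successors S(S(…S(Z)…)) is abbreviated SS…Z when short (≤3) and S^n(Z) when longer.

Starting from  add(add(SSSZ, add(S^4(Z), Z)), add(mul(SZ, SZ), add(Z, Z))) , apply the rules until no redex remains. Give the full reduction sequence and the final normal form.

Answer: normal form = S^8(Z)  (in 24 steps)

Reduction:
  start: add(add(SSSZ, add(S^4(Z), Z)), add(mul(SZ, SZ), add(Z, Z)))
  step 1: add(S(add(SSZ, add(S^4(Z), Z))), add(mul(SZ, SZ), add(Z, Z)))
  step 2: S(add(add(SSZ, add(S^4(Z), Z)), add(mul(SZ, SZ), add(Z, Z))))
  step 3: S(add(S(add(SZ, add(S^4(Z), Z))), add(mul(SZ, SZ), add(Z, Z))))
  step 4: S(S(add(add(SZ, add(S^4(Z), Z)), add(mul(SZ, SZ), add(Z, Z)))))
  step 5: S(S(add(S(add(Z, add(S^4(Z), Z))), add(mul(SZ, SZ), add(Z, Z)))))
  step 6: S(S(S(add(add(Z, add(S^4(Z), Z)), add(mul(SZ, SZ), add(Z, Z))))))
  step 7: S(S(S(add(add(S^4(Z), Z), add(mul(SZ, SZ), add(Z, Z))))))
  step 8: S(S(S(add(S(add(SSSZ, Z)), add(mul(SZ, SZ), add(Z, Z))))))
  step 9: S(S(S(S(add(add(SSSZ, Z), add(mul(SZ, SZ), add(Z, Z)))))))
  step 10: S(S(S(S(add(S(add(SSZ, Z)), add(mul(SZ, SZ), add(Z, Z)))))))
  step 11: S(S(S(S(S(add(add(SSZ, Z), add(mul(SZ, SZ), add(Z, Z))))))))
  step 12: S(S(S(S(S(add(S(add(SZ, Z)), add(mul(SZ, SZ), add(Z, Z))))))))
  step 13: S(S(S(S(S(S(add(add(SZ, Z), add(mul(SZ, SZ), add(Z, Z)))))))))
  step 14: S(S(S(S(S(S(add(S(add(Z, Z)), add(mul(SZ, SZ), add(Z, Z)))))))))
  step 15: S(S(S(S(S(S(S(add(add(Z, Z), add(mul(SZ, SZ), add(Z, Z))))))))))
  step 16: S(S(S(S(S(S(S(add(Z, add(mul(SZ, SZ), add(Z, Z))))))))))
  step 17: S(S(S(S(S(S(S(add(mul(SZ, SZ), add(Z, Z)))))))))
  step 18: S(S(S(S(S(S(S(add(add(SZ, mul(Z, SZ)), add(Z, Z)))))))))
  step 19: S(S(S(S(S(S(S(add(S(add(Z, mul(Z, SZ))), add(Z, Z)))))))))
  step 20: S(S(S(S(S(S(S(S(add(add(Z, mul(Z, SZ)), add(Z, Z))))))))))
  step 21: S(S(S(S(S(S(S(S(add(mul(Z, SZ), add(Z, Z))))))))))
  step 22: S(S(S(S(S(S(S(S(add(Z, add(Z, Z))))))))))
  step 23: S(S(S(S(S(S(S(S(add(Z, Z)))))))))
  step 24: S^8(Z)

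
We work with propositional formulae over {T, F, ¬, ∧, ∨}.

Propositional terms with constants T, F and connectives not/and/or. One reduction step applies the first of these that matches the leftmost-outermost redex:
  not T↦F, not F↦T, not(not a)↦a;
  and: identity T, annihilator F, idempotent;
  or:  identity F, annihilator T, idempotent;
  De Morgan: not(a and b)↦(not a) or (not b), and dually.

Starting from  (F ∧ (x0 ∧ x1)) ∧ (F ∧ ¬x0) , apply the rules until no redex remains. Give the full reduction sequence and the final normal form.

  start: (F ∧ (x0 ∧ x1)) ∧ (F ∧ ¬x0)
  step 1: F ∧ (F ∧ ¬x0)
  step 2: F

Answer: normal form = F  (in 2 steps)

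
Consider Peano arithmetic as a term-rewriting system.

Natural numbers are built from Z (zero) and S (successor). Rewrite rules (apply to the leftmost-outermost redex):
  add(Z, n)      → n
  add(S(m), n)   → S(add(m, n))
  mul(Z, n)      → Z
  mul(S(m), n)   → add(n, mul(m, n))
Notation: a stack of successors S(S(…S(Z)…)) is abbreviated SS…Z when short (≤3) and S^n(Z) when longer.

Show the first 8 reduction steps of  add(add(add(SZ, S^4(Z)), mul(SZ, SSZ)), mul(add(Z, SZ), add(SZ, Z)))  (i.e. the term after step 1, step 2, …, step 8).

Answer: after 8 steps: S(S(S(add(add(SSZ, mul(SZ, SSZ)), mul(add(Z, SZ), add(SZ, Z))))))

Derivation:
  start: add(add(add(SZ, S^4(Z)), mul(SZ, SSZ)), mul(add(Z, SZ), add(SZ, Z)))
  [1] add(add(S(add(Z, S^4(Z))), mul(SZ, SSZ)), mul(add(Z, SZ), add(SZ, Z)))
  [2] add(S(add(add(Z, S^4(Z)), mul(SZ, SSZ))), mul(add(Z, SZ), add(SZ, Z)))
  [3] S(add(add(add(Z, S^4(Z)), mul(SZ, SSZ)), mul(add(Z, SZ), add(SZ, Z))))
  [4] S(add(add(S^4(Z), mul(SZ, SSZ)), mul(add(Z, SZ), add(SZ, Z))))
  [5] S(add(S(add(SSSZ, mul(SZ, SSZ))), mul(add(Z, SZ), add(SZ, Z))))
  [6] S(S(add(add(SSSZ, mul(SZ, SSZ)), mul(add(Z, SZ), add(SZ, Z)))))
  [7] S(S(add(S(add(SSZ, mul(SZ, SSZ))), mul(add(Z, SZ), add(SZ, Z)))))
  [8] S(S(S(add(add(SSZ, mul(SZ, SSZ)), mul(add(Z, SZ), add(SZ, Z))))))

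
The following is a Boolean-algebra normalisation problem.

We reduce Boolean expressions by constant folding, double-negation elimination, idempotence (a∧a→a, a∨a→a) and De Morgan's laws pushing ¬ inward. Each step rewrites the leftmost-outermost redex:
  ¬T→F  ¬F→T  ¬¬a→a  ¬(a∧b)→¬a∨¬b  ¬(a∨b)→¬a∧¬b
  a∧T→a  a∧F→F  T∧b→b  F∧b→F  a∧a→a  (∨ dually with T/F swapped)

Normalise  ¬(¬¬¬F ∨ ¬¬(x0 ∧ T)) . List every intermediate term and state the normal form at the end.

  start: ¬(¬¬¬F ∨ ¬¬(x0 ∧ T))
  →1  ¬¬¬¬F ∧ ¬¬¬(x0 ∧ T)
  →2  ¬¬F ∧ ¬¬¬(x0 ∧ T)
  →3  F ∧ ¬¬¬(x0 ∧ T)
  →4  F

Answer: normal form = F  (in 4 steps)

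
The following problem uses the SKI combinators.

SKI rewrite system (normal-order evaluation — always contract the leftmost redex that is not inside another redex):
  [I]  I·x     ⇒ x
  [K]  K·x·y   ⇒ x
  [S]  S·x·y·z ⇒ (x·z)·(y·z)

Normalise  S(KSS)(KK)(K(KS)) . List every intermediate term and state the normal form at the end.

  start: S(KSS)(KK)(K(KS))
  step 1: KSS(K(KS))(KK(K(KS)))
  step 2: S(K(KS))(KK(K(KS)))
  step 3: S(K(KS))K

Answer: normal form = S(K(KS))K  (in 3 steps)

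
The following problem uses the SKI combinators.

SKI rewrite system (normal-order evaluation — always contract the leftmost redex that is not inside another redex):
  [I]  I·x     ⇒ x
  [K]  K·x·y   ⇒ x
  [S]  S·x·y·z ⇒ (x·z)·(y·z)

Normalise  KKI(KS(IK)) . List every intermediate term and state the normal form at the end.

  start: KKI(KS(IK))
  →1  K(KS(IK))
  →2  KS

Answer: normal form = KS  (in 2 steps)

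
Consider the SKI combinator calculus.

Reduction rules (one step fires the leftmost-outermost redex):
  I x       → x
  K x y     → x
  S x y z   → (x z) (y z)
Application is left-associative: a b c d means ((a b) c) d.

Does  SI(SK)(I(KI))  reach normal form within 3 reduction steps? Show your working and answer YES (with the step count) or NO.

Answer: NO — after 3 steps the term is KI(SK(I(KI))), not yet normal

Derivation:
  start: SI(SK)(I(KI))
  [1] I(I(KI))(SK(I(KI)))
  [2] I(KI)(SK(I(KI)))
  [3] KI(SK(I(KI)))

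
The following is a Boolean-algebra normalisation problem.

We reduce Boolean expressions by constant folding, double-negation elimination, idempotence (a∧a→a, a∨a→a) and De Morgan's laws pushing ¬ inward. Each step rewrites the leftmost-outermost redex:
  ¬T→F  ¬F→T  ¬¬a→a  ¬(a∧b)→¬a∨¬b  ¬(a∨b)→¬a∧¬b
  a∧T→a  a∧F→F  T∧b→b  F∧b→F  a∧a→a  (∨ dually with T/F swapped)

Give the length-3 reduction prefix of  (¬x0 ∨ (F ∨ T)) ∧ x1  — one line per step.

  start: (¬x0 ∨ (F ∨ T)) ∧ x1
  step 1: (¬x0 ∨ T) ∧ x1
  step 2: T ∧ x1
  step 3: x1

Answer: after 3 steps: x1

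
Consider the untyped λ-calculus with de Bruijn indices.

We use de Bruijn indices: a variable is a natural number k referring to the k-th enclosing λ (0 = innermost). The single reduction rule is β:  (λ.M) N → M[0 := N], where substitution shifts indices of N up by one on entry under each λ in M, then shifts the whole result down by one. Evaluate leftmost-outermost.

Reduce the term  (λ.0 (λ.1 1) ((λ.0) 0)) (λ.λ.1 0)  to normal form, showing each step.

  start: (λ.0 (λ.1 1) ((λ.0) 0)) (λ.λ.1 0)
  [1] (λ.λ.1 0) (λ.(λ.λ.1 0) (λ.λ.1 0)) ((λ.0) (λ.λ.1 0))
  [2] (λ.(λ.(λ.λ.1 0) (λ.λ.1 0)) 0) ((λ.0) (λ.λ.1 0))
  [3] (λ.(λ.λ.1 0) (λ.λ.1 0)) ((λ.0) (λ.λ.1 0))
  [4] (λ.λ.1 0) (λ.λ.1 0)
  [5] λ.(λ.λ.1 0) 0
  [6] λ.λ.1 0

Answer: normal form = λ.λ.1 0  (in 6 steps)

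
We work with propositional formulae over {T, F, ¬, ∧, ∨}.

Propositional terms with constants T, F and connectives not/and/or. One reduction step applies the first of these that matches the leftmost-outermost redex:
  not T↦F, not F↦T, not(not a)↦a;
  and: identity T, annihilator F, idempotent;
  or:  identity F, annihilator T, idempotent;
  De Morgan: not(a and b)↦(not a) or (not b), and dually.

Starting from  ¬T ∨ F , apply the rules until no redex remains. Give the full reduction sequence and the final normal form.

  start: ¬T ∨ F
  [1] ¬T
  [2] F

Answer: normal form = F  (in 2 steps)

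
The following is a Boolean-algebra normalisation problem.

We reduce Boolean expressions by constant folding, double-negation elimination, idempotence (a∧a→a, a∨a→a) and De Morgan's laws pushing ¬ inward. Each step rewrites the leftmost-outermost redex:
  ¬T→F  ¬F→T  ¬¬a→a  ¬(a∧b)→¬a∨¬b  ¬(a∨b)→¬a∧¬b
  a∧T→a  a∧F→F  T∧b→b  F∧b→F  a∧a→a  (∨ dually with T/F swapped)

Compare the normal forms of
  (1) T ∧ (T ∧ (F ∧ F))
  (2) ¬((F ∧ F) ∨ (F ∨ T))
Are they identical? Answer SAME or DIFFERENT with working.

Term A:
  start: T ∧ (T ∧ (F ∧ F))
  step 1: T ∧ (F ∧ F)
  step 2: F ∧ F
  step 3: F

Term B:
  start: ¬((F ∧ F) ∨ (F ∨ T))
  step 1: ¬(F ∧ F) ∧ ¬(F ∨ T)
  step 2: (¬F ∨ ¬F) ∧ ¬(F ∨ T)
  step 3: ¬F ∧ ¬(F ∨ T)
  step 4: T ∧ ¬(F ∨ T)
  step 5: ¬(F ∨ T)
  step 6: ¬F ∧ ¬T
  step 7: T ∧ ¬T
  step 8: ¬T
  step 9: F

Answer: SAME — A ⇓ F, B ⇓ F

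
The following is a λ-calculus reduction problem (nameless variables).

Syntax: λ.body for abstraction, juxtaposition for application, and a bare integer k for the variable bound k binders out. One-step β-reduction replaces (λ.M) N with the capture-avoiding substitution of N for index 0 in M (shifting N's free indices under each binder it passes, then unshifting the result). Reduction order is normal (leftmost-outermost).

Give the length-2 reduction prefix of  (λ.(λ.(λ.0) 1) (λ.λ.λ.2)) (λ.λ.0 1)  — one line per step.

Answer: after 2 steps: (λ.0) (λ.λ.0 1)

Derivation:
  start: (λ.(λ.(λ.0) 1) (λ.λ.λ.2)) (λ.λ.0 1)
  [1] (λ.(λ.0) (λ.λ.0 1)) (λ.λ.λ.2)
  [2] (λ.0) (λ.λ.0 1)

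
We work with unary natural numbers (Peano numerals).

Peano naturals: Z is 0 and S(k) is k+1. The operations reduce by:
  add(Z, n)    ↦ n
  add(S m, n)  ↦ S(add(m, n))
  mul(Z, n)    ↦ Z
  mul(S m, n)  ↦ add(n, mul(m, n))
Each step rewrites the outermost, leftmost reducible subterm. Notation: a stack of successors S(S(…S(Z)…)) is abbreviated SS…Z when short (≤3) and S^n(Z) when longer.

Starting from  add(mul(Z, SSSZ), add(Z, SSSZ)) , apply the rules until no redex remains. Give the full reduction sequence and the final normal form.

Answer: normal form = SSSZ  (in 3 steps)

Reduction:
  start: add(mul(Z, SSSZ), add(Z, SSSZ))
  [1] add(Z, add(Z, SSSZ))
  [2] add(Z, SSSZ)
  [3] SSSZ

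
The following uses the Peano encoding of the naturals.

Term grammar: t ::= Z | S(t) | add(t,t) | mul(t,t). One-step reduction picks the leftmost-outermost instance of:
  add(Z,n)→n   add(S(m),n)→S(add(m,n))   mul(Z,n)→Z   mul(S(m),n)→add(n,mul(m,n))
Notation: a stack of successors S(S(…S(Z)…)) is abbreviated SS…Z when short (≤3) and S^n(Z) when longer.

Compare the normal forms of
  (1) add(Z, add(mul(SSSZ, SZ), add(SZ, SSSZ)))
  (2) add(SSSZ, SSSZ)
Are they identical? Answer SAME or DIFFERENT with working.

Answer: DIFFERENT — A ⇓ S^7(Z), B ⇓ S^6(Z)

Working:
Term A:
  start: add(Z, add(mul(SSSZ, SZ), add(SZ, SSSZ)))
  →1  add(mul(SSSZ, SZ), add(SZ, SSSZ))
  →2  add(add(SZ, mul(SSZ, SZ)), add(SZ, SSSZ))
  →3  add(S(add(Z, mul(SSZ, SZ))), add(SZ, SSSZ))
  →4  S(add(add(Z, mul(SSZ, SZ)), add(SZ, SSSZ)))
  →5  S(add(mul(SSZ, SZ), add(SZ, SSSZ)))
  →6  S(add(add(SZ, mul(SZ, SZ)), add(SZ, SSSZ)))
  →7  S(add(S(add(Z, mul(SZ, SZ))), add(SZ, SSSZ)))
  →8  S(S(add(add(Z, mul(SZ, SZ)), add(SZ, SSSZ))))
  →9  S(S(add(mul(SZ, SZ), add(SZ, SSSZ))))
  →10  S(S(add(add(SZ, mul(Z, SZ)), add(SZ, SSSZ))))
  →11  S(S(add(S(add(Z, mul(Z, SZ))), add(SZ, SSSZ))))
  →12  S(S(S(add(add(Z, mul(Z, SZ)), add(SZ, SSSZ)))))
  →13  S(S(S(add(mul(Z, SZ), add(SZ, SSSZ)))))
  →14  S(S(S(add(Z, add(SZ, SSSZ)))))
  →15  S(S(S(add(SZ, SSSZ))))
  →16  S(S(S(S(add(Z, SSSZ)))))
  →17  S^7(Z)

Term B:
  start: add(SSSZ, SSSZ)
  →1  S(add(SSZ, SSSZ))
  →2  S(S(add(SZ, SSSZ)))
  →3  S(S(S(add(Z, SSSZ))))
  →4  S^6(Z)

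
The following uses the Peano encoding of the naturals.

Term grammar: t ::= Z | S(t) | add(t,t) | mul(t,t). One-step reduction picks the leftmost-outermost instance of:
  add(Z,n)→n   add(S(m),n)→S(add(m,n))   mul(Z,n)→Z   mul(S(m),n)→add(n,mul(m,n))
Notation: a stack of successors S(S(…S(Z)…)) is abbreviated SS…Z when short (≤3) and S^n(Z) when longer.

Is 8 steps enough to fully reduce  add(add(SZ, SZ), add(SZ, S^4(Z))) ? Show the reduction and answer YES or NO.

  start: add(add(SZ, SZ), add(SZ, S^4(Z)))
  →1  add(S(add(Z, SZ)), add(SZ, S^4(Z)))
  →2  S(add(add(Z, SZ), add(SZ, S^4(Z))))
  →3  S(add(SZ, add(SZ, S^4(Z))))
  →4  S(S(add(Z, add(SZ, S^4(Z)))))
  →5  S(S(add(SZ, S^4(Z))))
  →6  S(S(S(add(Z, S^4(Z)))))
  →7  S^7(Z)

Answer: YES — reaches normal form S^7(Z) in 7 ≤ 8 steps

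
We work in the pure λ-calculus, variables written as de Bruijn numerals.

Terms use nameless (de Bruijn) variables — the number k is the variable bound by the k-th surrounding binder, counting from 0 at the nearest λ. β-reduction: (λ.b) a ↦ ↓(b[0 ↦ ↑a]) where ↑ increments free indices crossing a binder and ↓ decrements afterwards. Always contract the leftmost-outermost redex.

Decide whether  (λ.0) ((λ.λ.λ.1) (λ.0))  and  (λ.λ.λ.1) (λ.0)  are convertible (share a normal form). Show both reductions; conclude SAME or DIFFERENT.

Term A:
  start: (λ.0) ((λ.λ.λ.1) (λ.0))
  →1  (λ.λ.λ.1) (λ.0)
  →2  λ.λ.1

Term B:
  start: (λ.λ.λ.1) (λ.0)
  →1  λ.λ.1

Answer: SAME — A ⇓ λ.λ.1, B ⇓ λ.λ.1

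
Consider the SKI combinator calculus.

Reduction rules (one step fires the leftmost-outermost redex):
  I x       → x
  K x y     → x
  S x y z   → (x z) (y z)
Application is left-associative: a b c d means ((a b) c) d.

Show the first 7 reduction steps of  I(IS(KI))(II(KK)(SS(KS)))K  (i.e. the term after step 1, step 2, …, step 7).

  start: I(IS(KI))(II(KK)(SS(KS)))K
  [1] IS(KI)(II(KK)(SS(KS)))K
  [2] S(KI)(II(KK)(SS(KS)))K
  [3] KIK(II(KK)(SS(KS))K)
  [4] I(II(KK)(SS(KS))K)
  [5] II(KK)(SS(KS))K
  [6] I(KK)(SS(KS))K
  [7] KK(SS(KS))K

Answer: after 7 steps: KK(SS(KS))K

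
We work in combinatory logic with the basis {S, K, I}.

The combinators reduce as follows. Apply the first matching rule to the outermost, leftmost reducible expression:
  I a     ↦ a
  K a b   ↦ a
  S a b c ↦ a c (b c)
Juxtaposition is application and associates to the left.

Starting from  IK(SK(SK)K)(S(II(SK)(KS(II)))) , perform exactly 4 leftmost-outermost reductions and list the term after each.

  start: IK(SK(SK)K)(S(II(SK)(KS(II))))
  →1  K(SK(SK)K)(S(II(SK)(KS(II))))
  →2  SK(SK)K
  →3  KK(SKK)
  →4  K

Answer: after 4 steps: K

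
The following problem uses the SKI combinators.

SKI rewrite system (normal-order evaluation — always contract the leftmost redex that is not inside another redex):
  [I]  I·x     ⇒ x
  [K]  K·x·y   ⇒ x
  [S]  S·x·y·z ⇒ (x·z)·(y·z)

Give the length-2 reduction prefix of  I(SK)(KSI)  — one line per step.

Answer: after 2 steps: SKS

Derivation:
  start: I(SK)(KSI)
  →1  SK(KSI)
  →2  SKS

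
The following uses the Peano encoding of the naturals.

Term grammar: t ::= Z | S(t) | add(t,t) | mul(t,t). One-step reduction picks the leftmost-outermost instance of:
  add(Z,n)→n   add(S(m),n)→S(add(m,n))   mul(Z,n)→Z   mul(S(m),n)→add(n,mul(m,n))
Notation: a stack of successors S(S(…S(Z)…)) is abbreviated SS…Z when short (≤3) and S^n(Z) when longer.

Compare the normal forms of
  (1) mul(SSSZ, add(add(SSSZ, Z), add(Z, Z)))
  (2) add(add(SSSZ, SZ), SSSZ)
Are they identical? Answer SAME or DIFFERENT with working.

Term A:
  start: mul(SSSZ, add(add(SSSZ, Z), add(Z, Z)))
  →1  add(add(add(SSSZ, Z), add(Z, Z)), mul(SSZ, add(add(SSSZ, Z), add(Z, Z))))
  →2  add(add(S(add(SSZ, Z)), add(Z, Z)), mul(SSZ, add(add(SSSZ, Z), add(Z, Z))))
  →3  add(S(add(add(SSZ, Z), add(Z, Z))), mul(SSZ, add(add(SSSZ, Z), add(Z, Z))))
  →4  S(add(add(add(SSZ, Z), add(Z, Z)), mul(SSZ, add(add(SSSZ, Z), add(Z, Z)))))
  →5  S(add(add(S(add(SZ, Z)), add(Z, Z)), mul(SSZ, add(add(SSSZ, Z), add(Z, Z)))))
  →6  S(add(S(add(add(SZ, Z), add(Z, Z))), mul(SSZ, add(add(SSSZ, Z), add(Z, Z)))))
  →7  S(S(add(add(add(SZ, Z), add(Z, Z)), mul(SSZ, add(add(SSSZ, Z), add(Z, Z))))))
  →8  S(S(add(add(S(add(Z, Z)), add(Z, Z)), mul(SSZ, add(add(SSSZ, Z), add(Z, Z))))))
  →9  S(S(add(S(add(add(Z, Z), add(Z, Z))), mul(SSZ, add(add(SSSZ, Z), add(Z, Z))))))
  →10  S(S(S(add(add(add(Z, Z), add(Z, Z)), mul(SSZ, add(add(SSSZ, Z), add(Z, Z)))))))
  →11  S(S(S(add(add(Z, add(Z, Z)), mul(SSZ, add(add(SSSZ, Z), add(Z, Z)))))))
  →12  S(S(S(add(add(Z, Z), mul(SSZ, add(add(SSSZ, Z), add(Z, Z)))))))
  →13  S(S(S(add(Z, mul(SSZ, add(add(SSSZ, Z), add(Z, Z)))))))
  →14  S(S(S(mul(SSZ, add(add(SSSZ, Z), add(Z, Z))))))
  →15  S(S(S(add(add(add(SSSZ, Z), add(Z, Z)), mul(SZ, add(add(SSSZ, Z), add(Z, Z)))))))
  →16  S(S(S(add(add(S(add(SSZ, Z)), add(Z, Z)), mul(SZ, add(add(SSSZ, Z), add(Z, Z)))))))
  →17  S(S(S(add(S(add(add(SSZ, Z), add(Z, Z))), mul(SZ, add(add(SSSZ, Z), add(Z, Z)))))))
  →18  S(S(S(S(add(add(add(SSZ, Z), add(Z, Z)), mul(SZ, add(add(SSSZ, Z), add(Z, Z))))))))
  →19  S(S(S(S(add(add(S(add(SZ, Z)), add(Z, Z)), mul(SZ, add(add(SSSZ, Z), add(Z, Z))))))))
  →20  S(S(S(S(add(S(add(add(SZ, Z), add(Z, Z))), mul(SZ, add(add(SSSZ, Z), add(Z, Z))))))))
  →21  S(S(S(S(S(add(add(add(SZ, Z), add(Z, Z)), mul(SZ, add(add(SSSZ, Z), add(Z, Z)))))))))
  →22  S(S(S(S(S(add(add(S(add(Z, Z)), add(Z, Z)), mul(SZ, add(add(SSSZ, Z), add(Z, Z)))))))))
  →23  S(S(S(S(S(add(S(add(add(Z, Z), add(Z, Z))), mul(SZ, add(add(SSSZ, Z), add(Z, Z)))))))))
  →24  S(S(S(S(S(S(add(add(add(Z, Z), add(Z, Z)), mul(SZ, add(add(SSSZ, Z), add(Z, Z))))))))))
  →25  S(S(S(S(S(S(add(add(Z, add(Z, Z)), mul(SZ, add(add(SSSZ, Z), add(Z, Z))))))))))
  →26  S(S(S(S(S(S(add(add(Z, Z), mul(SZ, add(add(SSSZ, Z), add(Z, Z))))))))))
  →27  S(S(S(S(S(S(add(Z, mul(SZ, add(add(SSSZ, Z), add(Z, Z))))))))))
  →28  S(S(S(S(S(S(mul(SZ, add(add(SSSZ, Z), add(Z, Z)))))))))
  →29  S(S(S(S(S(S(add(add(add(SSSZ, Z), add(Z, Z)), mul(Z, add(add(SSSZ, Z), add(Z, Z))))))))))
  →30  S(S(S(S(S(S(add(add(S(add(SSZ, Z)), add(Z, Z)), mul(Z, add(add(SSSZ, Z), add(Z, Z))))))))))
  →31  S(S(S(S(S(S(add(S(add(add(SSZ, Z), add(Z, Z))), mul(Z, add(add(SSSZ, Z), add(Z, Z))))))))))
  →32  S(S(S(S(S(S(S(add(add(add(SSZ, Z), add(Z, Z)), mul(Z, add(add(SSSZ, Z), add(Z, Z)))))))))))
  →33  S(S(S(S(S(S(S(add(add(S(add(SZ, Z)), add(Z, Z)), mul(Z, add(add(SSSZ, Z), add(Z, Z)))))))))))
  →34  S(S(S(S(S(S(S(add(S(add(add(SZ, Z), add(Z, Z))), mul(Z, add(add(SSSZ, Z), add(Z, Z)))))))))))
  →35  S(S(S(S(S(S(S(S(add(add(add(SZ, Z), add(Z, Z)), mul(Z, add(add(SSSZ, Z), add(Z, Z))))))))))))
  →36  S(S(S(S(S(S(S(S(add(add(S(add(Z, Z)), add(Z, Z)), mul(Z, add(add(SSSZ, Z), add(Z, Z))))))))))))
  →37  S(S(S(S(S(S(S(S(add(S(add(add(Z, Z), add(Z, Z))), mul(Z, add(add(SSSZ, Z), add(Z, Z))))))))))))
  →38  S(S(S(S(S(S(S(S(S(add(add(add(Z, Z), add(Z, Z)), mul(Z, add(add(SSSZ, Z), add(Z, Z)))))))))))))
  →39  S(S(S(S(S(S(S(S(S(add(add(Z, add(Z, Z)), mul(Z, add(add(SSSZ, Z), add(Z, Z)))))))))))))
  →40  S(S(S(S(S(S(S(S(S(add(add(Z, Z), mul(Z, add(add(SSSZ, Z), add(Z, Z)))))))))))))
  →41  S(S(S(S(S(S(S(S(S(add(Z, mul(Z, add(add(SSSZ, Z), add(Z, Z)))))))))))))
  →42  S(S(S(S(S(S(S(S(S(mul(Z, add(add(SSSZ, Z), add(Z, Z))))))))))))
  →43  S^9(Z)

Term B:
  start: add(add(SSSZ, SZ), SSSZ)
  →1  add(S(add(SSZ, SZ)), SSSZ)
  →2  S(add(add(SSZ, SZ), SSSZ))
  →3  S(add(S(add(SZ, SZ)), SSSZ))
  →4  S(S(add(add(SZ, SZ), SSSZ)))
  →5  S(S(add(S(add(Z, SZ)), SSSZ)))
  →6  S(S(S(add(add(Z, SZ), SSSZ))))
  →7  S(S(S(add(SZ, SSSZ))))
  →8  S(S(S(S(add(Z, SSSZ)))))
  →9  S^7(Z)

Answer: DIFFERENT — A ⇓ S^9(Z), B ⇓ S^7(Z)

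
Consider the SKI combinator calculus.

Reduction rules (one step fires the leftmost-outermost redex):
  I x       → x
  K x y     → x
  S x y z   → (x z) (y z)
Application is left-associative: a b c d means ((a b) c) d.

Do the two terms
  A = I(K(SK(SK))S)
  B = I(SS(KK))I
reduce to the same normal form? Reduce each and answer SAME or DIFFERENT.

Term A:
  start: I(K(SK(SK))S)
  →1  K(SK(SK))S
  →2  SK(SK)

Term B:
  start: I(SS(KK))I
  →1  SS(KK)I
  →2  SI(KKI)
  →3  SIK

Answer: DIFFERENT — A ⇓ SK(SK), B ⇓ SIK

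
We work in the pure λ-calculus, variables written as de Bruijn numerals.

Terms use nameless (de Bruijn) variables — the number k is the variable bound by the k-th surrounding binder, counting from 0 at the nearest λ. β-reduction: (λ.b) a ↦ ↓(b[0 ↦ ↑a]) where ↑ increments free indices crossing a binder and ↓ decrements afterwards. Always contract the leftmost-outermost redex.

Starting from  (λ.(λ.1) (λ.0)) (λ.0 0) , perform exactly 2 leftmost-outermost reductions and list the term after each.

  start: (λ.(λ.1) (λ.0)) (λ.0 0)
  [1] (λ.λ.0 0) (λ.0)
  [2] λ.0 0

Answer: after 2 steps: λ.0 0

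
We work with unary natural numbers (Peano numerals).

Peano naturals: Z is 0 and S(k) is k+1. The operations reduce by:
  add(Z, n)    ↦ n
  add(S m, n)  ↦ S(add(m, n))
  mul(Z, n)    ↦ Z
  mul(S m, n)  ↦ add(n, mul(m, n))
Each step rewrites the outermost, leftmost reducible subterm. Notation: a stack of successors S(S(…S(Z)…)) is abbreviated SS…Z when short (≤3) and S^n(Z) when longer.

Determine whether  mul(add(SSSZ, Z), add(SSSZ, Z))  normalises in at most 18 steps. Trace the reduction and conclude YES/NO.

  start: mul(add(SSSZ, Z), add(SSSZ, Z))
  step 1: mul(S(add(SSZ, Z)), add(SSSZ, Z))
  step 2: add(add(SSSZ, Z), mul(add(SSZ, Z), add(SSSZ, Z)))
  step 3: add(S(add(SSZ, Z)), mul(add(SSZ, Z), add(SSSZ, Z)))
  step 4: S(add(add(SSZ, Z), mul(add(SSZ, Z), add(SSSZ, Z))))
  step 5: S(add(S(add(SZ, Z)), mul(add(SSZ, Z), add(SSSZ, Z))))
  step 6: S(S(add(add(SZ, Z), mul(add(SSZ, Z), add(SSSZ, Z)))))
  step 7: S(S(add(S(add(Z, Z)), mul(add(SSZ, Z), add(SSSZ, Z)))))
  step 8: S(S(S(add(add(Z, Z), mul(add(SSZ, Z), add(SSSZ, Z))))))
  step 9: S(S(S(add(Z, mul(add(SSZ, Z), add(SSSZ, Z))))))
  step 10: S(S(S(mul(add(SSZ, Z), add(SSSZ, Z)))))
  step 11: S(S(S(mul(S(add(SZ, Z)), add(SSSZ, Z)))))
  step 12: S(S(S(add(add(SSSZ, Z), mul(add(SZ, Z), add(SSSZ, Z))))))
  step 13: S(S(S(add(S(add(SSZ, Z)), mul(add(SZ, Z), add(SSSZ, Z))))))
  step 14: S(S(S(S(add(add(SSZ, Z), mul(add(SZ, Z), add(SSSZ, Z)))))))
  step 15: S(S(S(S(add(S(add(SZ, Z)), mul(add(SZ, Z), add(SSSZ, Z)))))))
  step 16: S(S(S(S(S(add(add(SZ, Z), mul(add(SZ, Z), add(SSSZ, Z))))))))
  step 17: S(S(S(S(S(add(S(add(Z, Z)), mul(add(SZ, Z), add(SSSZ, Z))))))))
  step 18: S(S(S(S(S(S(add(add(Z, Z), mul(add(SZ, Z), add(SSSZ, Z)))))))))

Answer: NO — after 18 steps the term is S(S(S(S(S(S(add(add(Z, Z), mul(add(SZ, Z), add(SSSZ, Z))))))))), not yet normal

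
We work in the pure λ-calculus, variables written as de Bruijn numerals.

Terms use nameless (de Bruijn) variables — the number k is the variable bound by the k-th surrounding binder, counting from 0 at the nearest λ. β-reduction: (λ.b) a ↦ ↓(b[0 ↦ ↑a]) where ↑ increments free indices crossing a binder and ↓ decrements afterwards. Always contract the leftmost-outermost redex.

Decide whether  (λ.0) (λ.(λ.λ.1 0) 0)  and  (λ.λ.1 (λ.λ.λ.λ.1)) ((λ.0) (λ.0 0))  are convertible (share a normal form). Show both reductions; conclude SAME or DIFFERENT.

Answer: DIFFERENT — A ⇓ λ.λ.1 0, B ⇓ λ.λ.λ.λ.1

Reduction:
Term A:
  start: (λ.0) (λ.(λ.λ.1 0) 0)
  step 1: λ.(λ.λ.1 0) 0
  step 2: λ.λ.1 0

Term B:
  start: (λ.λ.1 (λ.λ.λ.λ.1)) ((λ.0) (λ.0 0))
  step 1: λ.(λ.0) (λ.0 0) (λ.λ.λ.λ.1)
  step 2: λ.(λ.0 0) (λ.λ.λ.λ.1)
  step 3: λ.(λ.λ.λ.λ.1) (λ.λ.λ.λ.1)
  step 4: λ.λ.λ.λ.1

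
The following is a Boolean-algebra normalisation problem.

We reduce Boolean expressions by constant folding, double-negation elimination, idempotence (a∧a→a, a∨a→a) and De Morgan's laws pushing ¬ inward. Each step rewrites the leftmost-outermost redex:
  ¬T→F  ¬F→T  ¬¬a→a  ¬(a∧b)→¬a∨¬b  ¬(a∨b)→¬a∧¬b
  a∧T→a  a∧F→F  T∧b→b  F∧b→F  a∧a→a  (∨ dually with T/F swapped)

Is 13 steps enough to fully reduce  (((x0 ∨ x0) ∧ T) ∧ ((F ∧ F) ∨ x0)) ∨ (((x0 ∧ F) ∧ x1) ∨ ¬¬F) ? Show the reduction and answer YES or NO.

Answer: YES — reaches normal form x0 in 10 ≤ 13 steps

Reduction:
  start: (((x0 ∨ x0) ∧ T) ∧ ((F ∧ F) ∨ x0)) ∨ (((x0 ∧ F) ∧ x1) ∨ ¬¬F)
  [1] ((x0 ∨ x0) ∧ ((F ∧ F) ∨ x0)) ∨ (((x0 ∧ F) ∧ x1) ∨ ¬¬F)
  [2] (x0 ∧ ((F ∧ F) ∨ x0)) ∨ (((x0 ∧ F) ∧ x1) ∨ ¬¬F)
  [3] (x0 ∧ (F ∨ x0)) ∨ (((x0 ∧ F) ∧ x1) ∨ ¬¬F)
  [4] (x0 ∧ x0) ∨ (((x0 ∧ F) ∧ x1) ∨ ¬¬F)
  [5] x0 ∨ (((x0 ∧ F) ∧ x1) ∨ ¬¬F)
  [6] x0 ∨ ((F ∧ x1) ∨ ¬¬F)
  [7] x0 ∨ (F ∨ ¬¬F)
  [8] x0 ∨ ¬¬F
  [9] x0 ∨ F
  [10] x0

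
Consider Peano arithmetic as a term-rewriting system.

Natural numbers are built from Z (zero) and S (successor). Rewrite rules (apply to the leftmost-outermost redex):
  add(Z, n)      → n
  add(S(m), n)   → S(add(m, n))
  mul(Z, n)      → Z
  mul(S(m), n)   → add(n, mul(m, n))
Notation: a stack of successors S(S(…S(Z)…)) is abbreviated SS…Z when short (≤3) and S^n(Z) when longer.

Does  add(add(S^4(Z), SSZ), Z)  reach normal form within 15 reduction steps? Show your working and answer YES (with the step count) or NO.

  start: add(add(S^4(Z), SSZ), Z)
  [1] add(S(add(SSSZ, SSZ)), Z)
  [2] S(add(add(SSSZ, SSZ), Z))
  [3] S(add(S(add(SSZ, SSZ)), Z))
  [4] S(S(add(add(SSZ, SSZ), Z)))
  [5] S(S(add(S(add(SZ, SSZ)), Z)))
  [6] S(S(S(add(add(SZ, SSZ), Z))))
  [7] S(S(S(add(S(add(Z, SSZ)), Z))))
  [8] S(S(S(S(add(add(Z, SSZ), Z)))))
  [9] S(S(S(S(add(SSZ, Z)))))
  [10] S(S(S(S(S(add(SZ, Z))))))
  [11] S(S(S(S(S(S(add(Z, Z)))))))
  [12] S^6(Z)

Answer: YES — reaches normal form S^6(Z) in 12 ≤ 15 steps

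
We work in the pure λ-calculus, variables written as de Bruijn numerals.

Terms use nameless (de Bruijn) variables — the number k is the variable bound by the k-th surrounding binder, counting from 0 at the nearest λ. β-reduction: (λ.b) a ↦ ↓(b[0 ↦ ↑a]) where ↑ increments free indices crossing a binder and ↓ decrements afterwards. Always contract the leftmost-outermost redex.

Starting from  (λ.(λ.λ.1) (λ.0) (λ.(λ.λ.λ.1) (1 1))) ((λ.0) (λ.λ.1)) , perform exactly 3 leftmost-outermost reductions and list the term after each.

Answer: after 3 steps: λ.0

Working:
  start: (λ.(λ.λ.1) (λ.0) (λ.(λ.λ.λ.1) (1 1))) ((λ.0) (λ.λ.1))
  step 1: (λ.λ.1) (λ.0) (λ.(λ.λ.λ.1) ((λ.0) (λ.λ.1) ((λ.0) (λ.λ.1))))
  step 2: (λ.λ.0) (λ.(λ.λ.λ.1) ((λ.0) (λ.λ.1) ((λ.0) (λ.λ.1))))
  step 3: λ.0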